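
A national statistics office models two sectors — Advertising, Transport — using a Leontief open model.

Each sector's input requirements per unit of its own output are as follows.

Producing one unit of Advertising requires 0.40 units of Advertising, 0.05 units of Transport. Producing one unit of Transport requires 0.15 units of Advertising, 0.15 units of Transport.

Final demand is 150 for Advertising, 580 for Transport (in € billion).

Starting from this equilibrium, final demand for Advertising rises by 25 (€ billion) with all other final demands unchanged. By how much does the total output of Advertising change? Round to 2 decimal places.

Δx_A = 42.29

I − A =
  [   0.60    -0.15]
  [  -0.05     0.85]
det(I−A) = (0.60)(0.85) − (-0.15)(-0.05) = 0.5025
adj(I−A) = [[0.85, 0.15], [0.05, 0.60]]
(I − A)⁻¹ = adj(I−A) / det(I−A) ≈
  [   1.6915     0.2985]
  [   0.0995     1.1940]
Δx = (I − A)⁻¹ Δd with Δd having +25 in the Advertising component and 0 elsewhere.
So Δx_A = L_AA · (+25), where L_AA = adj(I−A)_AA / det(I−A) = 0.85 / 0.5025.
Δx_A = 0.85 × (+25) / 0.5025 = 21.25 / 0.5025 ≈ 42.29.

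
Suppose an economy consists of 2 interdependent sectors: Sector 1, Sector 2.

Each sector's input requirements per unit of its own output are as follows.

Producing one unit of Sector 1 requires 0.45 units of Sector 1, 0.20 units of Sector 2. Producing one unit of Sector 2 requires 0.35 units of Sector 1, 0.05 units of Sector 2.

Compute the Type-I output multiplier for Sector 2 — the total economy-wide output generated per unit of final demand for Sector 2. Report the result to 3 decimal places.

I − A =
  [   0.55    -0.35]
  [  -0.20     0.95]
det(I−A) = (0.55)(0.95) − (-0.35)(-0.20) = 0.4525
adj(I−A) = [[0.95, 0.35], [0.20, 0.55]]
(I − A)⁻¹ = adj(I−A) / det(I−A) ≈
  [   2.0994     0.7735]
  [   0.4420     1.2155]
The output multiplier for sector j is the column-j sum of the Leontief inverse (I − A)⁻¹ = adj(I−A) / det(I−A).
Column 2 of adj(I−A): (0.35, 0.55); det(I−A) = 0.4525.
m_2 = (0.35 + 0.55) / 0.4525 = 0.90 / 0.4525 ≈ 1.989.

m_2 = 1.989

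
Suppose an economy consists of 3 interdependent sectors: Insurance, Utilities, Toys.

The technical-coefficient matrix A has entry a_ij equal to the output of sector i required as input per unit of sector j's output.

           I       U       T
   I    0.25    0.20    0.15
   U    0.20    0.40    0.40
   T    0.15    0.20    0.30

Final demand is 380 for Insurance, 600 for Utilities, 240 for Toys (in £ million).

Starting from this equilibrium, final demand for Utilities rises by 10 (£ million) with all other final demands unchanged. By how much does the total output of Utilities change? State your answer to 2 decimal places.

I − A =
  [   0.75    -0.20    -0.15]
  [  -0.20     0.60    -0.40]
  [  -0.15    -0.20     0.70]
Cofactors of I−A, C_ij = (−1)^(i+j)·(minor ij) (rows/columns in the sector order above):
  C_11 = (0.60)(0.70) − (-0.40)(-0.20) = 0.3400
  C_12 = −[(-0.20)(0.70) − (-0.40)(-0.15)] = 0.2000
  C_13 = (-0.20)(-0.20) − (0.60)(-0.15) = 0.1300
  C_21 = −[(-0.20)(0.70) − (-0.15)(-0.20)] = 0.1700
  C_22 = (0.75)(0.70) − (-0.15)(-0.15) = 0.5025
  C_23 = −[(0.75)(-0.20) − (-0.20)(-0.15)] = 0.1800
  C_31 = (-0.20)(-0.40) − (-0.15)(0.60) = 0.1700
  C_32 = −[(0.75)(-0.40) − (-0.15)(-0.20)] = 0.3300
  C_33 = (0.75)(0.60) − (-0.20)(-0.20) = 0.4100
det(I−A) = Σ_j (I−A)_1j·C_1j = (0.75)(0.3400) + (-0.20)(0.2000) + (-0.15)(0.1300) = 0.1955
adj(I−A) = Cᵀ =
  [ 0.3400   0.1700   0.1700]
  [ 0.2000   0.5025   0.3300]
  [ 0.1300   0.1800   0.4100]
(I − A)⁻¹ = adj(I−A) / det(I−A) ≈
  [   1.7391     0.8696     0.8696]
  [   1.0230     2.5703     1.6880]
  [   0.6650     0.9207     2.0972]
Δx = (I − A)⁻¹ Δd with Δd having +10 in the Utilities component and 0 elsewhere.
So Δx_U = L_UU · (+10), where L_UU = adj(I−A)_UU / det(I−A) = 0.5025 / 0.1955.
Δx_U = 0.5025 × (+10) / 0.1955 = 5.025 / 0.1955 ≈ 25.70.

Δx_U = 25.70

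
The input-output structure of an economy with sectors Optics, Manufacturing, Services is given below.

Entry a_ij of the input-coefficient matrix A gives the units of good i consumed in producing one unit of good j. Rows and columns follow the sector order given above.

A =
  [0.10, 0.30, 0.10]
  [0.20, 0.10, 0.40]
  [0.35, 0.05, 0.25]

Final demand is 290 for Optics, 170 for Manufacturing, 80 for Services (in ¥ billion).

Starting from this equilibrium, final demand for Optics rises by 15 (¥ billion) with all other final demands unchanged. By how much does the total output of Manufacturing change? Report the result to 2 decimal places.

Δx_M = 9.26

I − A =
  [   0.90    -0.30    -0.10]
  [  -0.20     0.90    -0.40]
  [  -0.35    -0.05     0.75]
Cofactors of I−A, C_ij = (−1)^(i+j)·(minor ij) (rows/columns in the sector order above):
  C_11 = (0.90)(0.75) − (-0.40)(-0.05) = 0.6550
  C_12 = −[(-0.20)(0.75) − (-0.40)(-0.35)] = 0.2900
  C_13 = (-0.20)(-0.05) − (0.90)(-0.35) = 0.3250
  C_21 = −[(-0.30)(0.75) − (-0.10)(-0.05)] = 0.2300
  C_22 = (0.90)(0.75) − (-0.10)(-0.35) = 0.6400
  C_23 = −[(0.90)(-0.05) − (-0.30)(-0.35)] = 0.1500
  C_31 = (-0.30)(-0.40) − (-0.10)(0.90) = 0.2100
  C_32 = −[(0.90)(-0.40) − (-0.10)(-0.20)] = 0.3800
  C_33 = (0.90)(0.90) − (-0.30)(-0.20) = 0.7500
det(I−A) = Σ_j (I−A)_1j·C_1j = (0.90)(0.6550) + (-0.30)(0.2900) + (-0.10)(0.3250) = 0.4700
adj(I−A) = Cᵀ =
  [ 0.6550   0.2300   0.2100]
  [ 0.2900   0.6400   0.3800]
  [ 0.3250   0.1500   0.7500]
(I − A)⁻¹ = adj(I−A) / det(I−A) ≈
  [   1.3936     0.4894     0.4468]
  [   0.6170     1.3617     0.8085]
  [   0.6915     0.3191     1.5957]
Δx = (I − A)⁻¹ Δd with Δd having +15 in the Optics component and 0 elsewhere.
So Δx_M = L_MO · (+15), where L_MO = adj(I−A)_MO / det(I−A) = 0.2900 / 0.4700.
Δx_M = 0.2900 × (+15) / 0.4700 = 4.35 / 0.4700 ≈ 9.26.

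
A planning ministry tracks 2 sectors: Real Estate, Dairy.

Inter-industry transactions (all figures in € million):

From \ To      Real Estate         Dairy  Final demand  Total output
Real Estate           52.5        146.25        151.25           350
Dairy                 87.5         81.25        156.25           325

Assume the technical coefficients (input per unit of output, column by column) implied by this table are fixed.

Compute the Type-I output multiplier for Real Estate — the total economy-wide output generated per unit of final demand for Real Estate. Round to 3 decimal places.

Technical coefficients a_ij = z_ij / X_j:
  a_11 = 52.5/350 = 0.15, a_21 = 87.5/350 = 0.25
  a_12 = 146.25/325 = 0.45, a_22 = 81.25/325 = 0.25
I − A =
  [   0.85    -0.45]
  [  -0.25     0.75]
det(I−A) = (0.85)(0.75) − (-0.45)(-0.25) = 0.5250
adj(I−A) = [[0.75, 0.45], [0.25, 0.85]]
(I − A)⁻¹ = adj(I−A) / det(I−A) ≈
  [   1.4286     0.8571]
  [   0.4762     1.6190]
The output multiplier for sector j is the column-j sum of the Leontief inverse (I − A)⁻¹ = adj(I−A) / det(I−A).
Column 1 of adj(I−A): (0.75, 0.25); det(I−A) = 0.5250.
m_1 = (0.75 + 0.25) / 0.5250 = 1.00 / 0.5250 ≈ 1.905.

m_1 = 1.905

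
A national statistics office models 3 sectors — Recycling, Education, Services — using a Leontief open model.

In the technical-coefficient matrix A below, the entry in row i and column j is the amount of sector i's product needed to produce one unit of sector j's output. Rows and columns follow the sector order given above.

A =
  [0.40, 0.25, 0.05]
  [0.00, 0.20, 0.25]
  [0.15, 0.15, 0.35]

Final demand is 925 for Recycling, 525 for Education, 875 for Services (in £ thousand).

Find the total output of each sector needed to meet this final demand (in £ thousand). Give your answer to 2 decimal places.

I − A =
  [   0.60    -0.25    -0.05]
  [   0.00     0.80    -0.25]
  [  -0.15    -0.15     0.65]
Cofactors of I−A, C_ij = (−1)^(i+j)·(minor ij) (rows/columns in the sector order above):
  C_11 = (0.80)(0.65) − (-0.25)(-0.15) = 0.4825
  C_12 = −[(0.00)(0.65) − (-0.25)(-0.15)] = 0.0375
  C_13 = (0.00)(-0.15) − (0.80)(-0.15) = 0.1200
  C_21 = −[(-0.25)(0.65) − (-0.05)(-0.15)] = 0.1700
  C_22 = (0.60)(0.65) − (-0.05)(-0.15) = 0.3825
  C_23 = −[(0.60)(-0.15) − (-0.25)(-0.15)] = 0.1275
  C_31 = (-0.25)(-0.25) − (-0.05)(0.80) = 0.1025
  C_32 = −[(0.60)(-0.25) − (-0.05)(0.00)] = 0.1500
  C_33 = (0.60)(0.80) − (-0.25)(0.00) = 0.4800
det(I−A) = Σ_j (I−A)_1j·C_1j = (0.60)(0.4825) + (-0.25)(0.0375) + (-0.05)(0.1200) = 0.274125
adj(I−A) = Cᵀ =
  [ 0.4825   0.1700   0.1025]
  [ 0.0375   0.3825   0.1500]
  [ 0.1200   0.1275   0.4800]
(I − A)⁻¹ = adj(I−A) / det(I−A) ≈
  [   1.7601     0.6202     0.3739]
  [   0.1368     1.3953     0.5472]
  [   0.4378     0.4651     1.7510]
x = (I − A)⁻¹ d = adj(I−A)·d / det(I−A), with det(I−A) = 0.274125:
  x_1 = (0.4825·925 + 0.1700·525 + 0.1025·875) / 0.274125 = 625.25 / 0.274125 ≈ 2280.89
  x_2 = (0.0375·925 + 0.3825·525 + 0.1500·875) / 0.274125 = 366.75 / 0.274125 ≈ 1337.89
  x_3 = (0.1200·925 + 0.1275·525 + 0.4800·875) / 0.274125 = 597.9375 / 0.274125 ≈ 2181.26

x_1 = 2280.89, x_2 = 1337.89, x_3 = 2181.26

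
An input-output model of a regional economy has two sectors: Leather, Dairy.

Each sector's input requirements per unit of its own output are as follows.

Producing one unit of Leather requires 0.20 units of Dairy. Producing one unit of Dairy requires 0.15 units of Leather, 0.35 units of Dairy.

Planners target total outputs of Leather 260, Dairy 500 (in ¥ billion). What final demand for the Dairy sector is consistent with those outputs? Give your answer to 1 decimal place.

d_2 = 273.0

I − A =
  [   1.00    -0.15]
  [  -0.20     0.65]
d = (I − A) x:
  d_1 = (+1.00)·260 + (-0.15)·500 = 185.0
  d_2 = (-0.20)·260 + (+0.65)·500 = 273.0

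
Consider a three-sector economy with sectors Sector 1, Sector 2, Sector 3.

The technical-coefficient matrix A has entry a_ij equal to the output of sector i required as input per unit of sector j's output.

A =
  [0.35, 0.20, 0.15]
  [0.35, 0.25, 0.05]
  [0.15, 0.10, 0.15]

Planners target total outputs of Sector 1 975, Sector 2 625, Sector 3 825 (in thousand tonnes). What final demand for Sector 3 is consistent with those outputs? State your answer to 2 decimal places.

d_3 = 492.50

I − A =
  [   0.65    -0.20    -0.15]
  [  -0.35     0.75    -0.05]
  [  -0.15    -0.10     0.85]
d = (I − A) x:
  d_1 = (+0.65)·975 + (-0.20)·625 + (-0.15)·825 = 385.00
  d_2 = (-0.35)·975 + (+0.75)·625 + (-0.05)·825 = 86.25
  d_3 = (-0.15)·975 + (-0.10)·625 + (+0.85)·825 = 492.50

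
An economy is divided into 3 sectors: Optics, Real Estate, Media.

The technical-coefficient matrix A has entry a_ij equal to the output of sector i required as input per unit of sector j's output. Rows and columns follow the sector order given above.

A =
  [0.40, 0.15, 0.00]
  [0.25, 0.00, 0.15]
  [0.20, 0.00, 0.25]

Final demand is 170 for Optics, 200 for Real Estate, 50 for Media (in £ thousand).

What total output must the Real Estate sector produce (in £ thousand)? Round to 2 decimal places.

x_R = 315.00

I − A =
  [   0.60    -0.15     0.00]
  [  -0.25     1.00    -0.15]
  [  -0.20     0.00     0.75]
Cofactors of I−A, C_ij = (−1)^(i+j)·(minor ij) (rows/columns in the sector order above):
  C_11 = (1.00)(0.75) − (-0.15)(0.00) = 0.7500
  C_12 = −[(-0.25)(0.75) − (-0.15)(-0.20)] = 0.2175
  C_13 = (-0.25)(0.00) − (1.00)(-0.20) = 0.2000
  C_21 = −[(-0.15)(0.75) − (0.00)(0.00)] = 0.1125
  C_22 = (0.60)(0.75) − (0.00)(-0.20) = 0.4500
  C_23 = −[(0.60)(0.00) − (-0.15)(-0.20)] = 0.0300
  C_31 = (-0.15)(-0.15) − (0.00)(1.00) = 0.0225
  C_32 = −[(0.60)(-0.15) − (0.00)(-0.25)] = 0.0900
  C_33 = (0.60)(1.00) − (-0.15)(-0.25) = 0.5625
det(I−A) = Σ_j (I−A)_1j·C_1j = (0.60)(0.7500) + (-0.15)(0.2175) + (0.00)(0.2000) = 0.417375
adj(I−A) = Cᵀ =
  [ 0.7500   0.1125   0.0225]
  [ 0.2175   0.4500   0.0900]
  [ 0.2000   0.0300   0.5625]
(I − A)⁻¹ = adj(I−A) / det(I−A) ≈
  [   1.7969     0.2695     0.0539]
  [   0.5211     1.0782     0.2156]
  [   0.4792     0.0719     1.3477]
x = (I − A)⁻¹ d = adj(I−A)·d / det(I−A), with det(I−A) = 0.417375:
  x_O = (0.7500·170 + 0.1125·200 + 0.0225·50) / 0.417375 = 151.125 / 0.417375 ≈ 362.08
  x_R = (0.2175·170 + 0.4500·200 + 0.0900·50) / 0.417375 = 131.475 / 0.417375 ≈ 315.00
  x_M = (0.2000·170 + 0.0300·200 + 0.5625·50) / 0.417375 = 68.125 / 0.417375 ≈ 163.22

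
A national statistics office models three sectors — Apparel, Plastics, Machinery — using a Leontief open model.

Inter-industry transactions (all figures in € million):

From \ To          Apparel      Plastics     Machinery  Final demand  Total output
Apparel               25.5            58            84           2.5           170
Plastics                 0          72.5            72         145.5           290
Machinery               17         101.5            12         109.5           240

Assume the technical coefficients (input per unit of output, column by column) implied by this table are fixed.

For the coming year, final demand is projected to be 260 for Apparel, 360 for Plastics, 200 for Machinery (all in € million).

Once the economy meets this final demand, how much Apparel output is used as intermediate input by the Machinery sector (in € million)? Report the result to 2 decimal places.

Technical coefficients a_ij = z_ij / X_j:
  a_11 = 25.5/170 = 0.15, a_21 = 0/170 = 0.00, a_31 = 17/170 = 0.10
  a_12 = 58/290 = 0.20, a_22 = 72.5/290 = 0.25, a_32 = 101.5/290 = 0.35
  a_13 = 84/240 = 0.35, a_23 = 72/240 = 0.30, a_33 = 12/240 = 0.05
I − A =
  [   0.85    -0.20    -0.35]
  [   0.00     0.75    -0.30]
  [  -0.10    -0.35     0.95]
Cofactors of I−A, C_ij = (−1)^(i+j)·(minor ij) (rows/columns in the sector order above):
  C_11 = (0.75)(0.95) − (-0.30)(-0.35) = 0.6075
  C_12 = −[(0.00)(0.95) − (-0.30)(-0.10)] = 0.0300
  C_13 = (0.00)(-0.35) − (0.75)(-0.10) = 0.0750
  C_21 = −[(-0.20)(0.95) − (-0.35)(-0.35)] = 0.3125
  C_22 = (0.85)(0.95) − (-0.35)(-0.10) = 0.7725
  C_23 = −[(0.85)(-0.35) − (-0.20)(-0.10)] = 0.3175
  C_31 = (-0.20)(-0.30) − (-0.35)(0.75) = 0.3225
  C_32 = −[(0.85)(-0.30) − (-0.35)(0.00)] = 0.2550
  C_33 = (0.85)(0.75) − (-0.20)(0.00) = 0.6375
det(I−A) = Σ_j (I−A)_1j·C_1j = (0.85)(0.6075) + (-0.20)(0.0300) + (-0.35)(0.0750) = 0.484125
adj(I−A) = Cᵀ =
  [ 0.6075   0.3125   0.3225]
  [ 0.0300   0.7725   0.2550]
  [ 0.0750   0.3175   0.6375]
(I − A)⁻¹ = adj(I−A) / det(I−A) ≈
  [   1.2548     0.6455     0.6662]
  [   0.0620     1.5957     0.5267]
  [   0.1549     0.6558     1.3168]
First solve x = (I − A)⁻¹ d = adj(I−A)·d / det(I−A); in particular x_3 = (0.0750·260 + 0.3175·360 + 0.6375·200) / 0.484125 = 261.30 / 0.484125 ≈ 539.7366.
Intermediate flow from 1 to 3: z_13 = a_13 · x_3 = 0.35 × 261.30 / 0.484125 = 91.455 / 0.484125 ≈ 188.91.

z_13 = 188.91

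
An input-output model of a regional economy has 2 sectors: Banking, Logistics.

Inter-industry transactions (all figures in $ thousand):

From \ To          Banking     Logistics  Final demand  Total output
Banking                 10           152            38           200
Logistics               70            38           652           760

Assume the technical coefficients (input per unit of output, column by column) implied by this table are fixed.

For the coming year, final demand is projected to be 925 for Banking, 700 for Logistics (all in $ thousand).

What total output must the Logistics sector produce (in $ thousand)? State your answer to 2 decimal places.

x_L = 1187.69

Technical coefficients a_ij = z_ij / X_j:
  a_BB = 10/200 = 0.05, a_LB = 70/200 = 0.35
  a_BL = 152/760 = 0.20, a_LL = 38/760 = 0.05
I − A =
  [   0.95    -0.20]
  [  -0.35     0.95]
det(I−A) = (0.95)(0.95) − (-0.20)(-0.35) = 0.8325
adj(I−A) = [[0.95, 0.20], [0.35, 0.95]]
(I − A)⁻¹ = adj(I−A) / det(I−A) ≈
  [   1.1411     0.2402]
  [   0.4204     1.1411]
x = (I − A)⁻¹ d = adj(I−A)·d / det(I−A), with det(I−A) = 0.8325:
  x_B = (0.95·925 + 0.20·700) / 0.8325 = 1018.75 / 0.8325 ≈ 1223.72
  x_L = (0.35·925 + 0.95·700) / 0.8325 = 988.75 / 0.8325 ≈ 1187.69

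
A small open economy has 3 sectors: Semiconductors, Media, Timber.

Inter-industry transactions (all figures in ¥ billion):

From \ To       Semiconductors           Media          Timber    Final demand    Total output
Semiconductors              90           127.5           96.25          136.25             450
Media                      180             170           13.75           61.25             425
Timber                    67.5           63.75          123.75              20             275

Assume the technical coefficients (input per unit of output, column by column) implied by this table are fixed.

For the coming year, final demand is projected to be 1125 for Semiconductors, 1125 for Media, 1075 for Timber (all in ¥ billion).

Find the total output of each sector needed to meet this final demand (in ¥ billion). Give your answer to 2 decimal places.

x_S = 6188.52, x_M = 6450.82, x_T = 5401.64

Technical coefficients a_ij = z_ij / X_j:
  a_SS = 90/450 = 0.20, a_MS = 180/450 = 0.40, a_TS = 67.5/450 = 0.15
  a_SM = 127.5/425 = 0.30, a_MM = 170/425 = 0.40, a_TM = 63.75/425 = 0.15
  a_ST = 96.25/275 = 0.35, a_MT = 13.75/275 = 0.05, a_TT = 123.75/275 = 0.45
I − A =
  [   0.80    -0.30    -0.35]
  [  -0.40     0.60    -0.05]
  [  -0.15    -0.15     0.55]
Cofactors of I−A, C_ij = (−1)^(i+j)·(minor ij) (rows/columns in the sector order above):
  C_11 = (0.60)(0.55) − (-0.05)(-0.15) = 0.3225
  C_12 = −[(-0.40)(0.55) − (-0.05)(-0.15)] = 0.2275
  C_13 = (-0.40)(-0.15) − (0.60)(-0.15) = 0.1500
  C_21 = −[(-0.30)(0.55) − (-0.35)(-0.15)] = 0.2175
  C_22 = (0.80)(0.55) − (-0.35)(-0.15) = 0.3875
  C_23 = −[(0.80)(-0.15) − (-0.30)(-0.15)] = 0.1650
  C_31 = (-0.30)(-0.05) − (-0.35)(0.60) = 0.2250
  C_32 = −[(0.80)(-0.05) − (-0.35)(-0.40)] = 0.1800
  C_33 = (0.80)(0.60) − (-0.30)(-0.40) = 0.3600
det(I−A) = Σ_j (I−A)_1j·C_1j = (0.80)(0.3225) + (-0.30)(0.2275) + (-0.35)(0.1500) = 0.13725
adj(I−A) = Cᵀ =
  [ 0.3225   0.2175   0.2250]
  [ 0.2275   0.3875   0.1800]
  [ 0.1500   0.1650   0.3600]
(I − A)⁻¹ = adj(I−A) / det(I−A) ≈
  [   2.3497     1.5847     1.6393]
  [   1.6576     2.8233     1.3115]
  [   1.0929     1.2022     2.6230]
x = (I − A)⁻¹ d = adj(I−A)·d / det(I−A), with det(I−A) = 0.13725:
  x_S = (0.3225·1125 + 0.2175·1125 + 0.2250·1075) / 0.13725 = 849.375 / 0.13725 ≈ 6188.52
  x_M = (0.2275·1125 + 0.3875·1125 + 0.1800·1075) / 0.13725 = 885.375 / 0.13725 ≈ 6450.82
  x_T = (0.1500·1125 + 0.1650·1125 + 0.3600·1075) / 0.13725 = 741.375 / 0.13725 ≈ 5401.64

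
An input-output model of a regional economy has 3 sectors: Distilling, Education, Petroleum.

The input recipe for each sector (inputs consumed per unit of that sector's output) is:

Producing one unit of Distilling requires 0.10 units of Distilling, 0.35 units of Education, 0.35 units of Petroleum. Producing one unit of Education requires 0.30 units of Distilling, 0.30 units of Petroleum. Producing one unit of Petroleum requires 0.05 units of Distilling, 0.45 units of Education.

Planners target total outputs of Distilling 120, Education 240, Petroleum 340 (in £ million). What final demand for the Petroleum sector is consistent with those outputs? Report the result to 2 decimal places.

I − A =
  [   0.90    -0.30    -0.05]
  [  -0.35     1.00    -0.45]
  [  -0.35    -0.30     1.00]
d = (I − A) x:
  d_1 = (+0.90)·120 + (-0.30)·240 + (-0.05)·340 = 19.00
  d_2 = (-0.35)·120 + (+1.00)·240 + (-0.45)·340 = 45.00
  d_3 = (-0.35)·120 + (-0.30)·240 + (+1.00)·340 = 226.00

d_3 = 226.00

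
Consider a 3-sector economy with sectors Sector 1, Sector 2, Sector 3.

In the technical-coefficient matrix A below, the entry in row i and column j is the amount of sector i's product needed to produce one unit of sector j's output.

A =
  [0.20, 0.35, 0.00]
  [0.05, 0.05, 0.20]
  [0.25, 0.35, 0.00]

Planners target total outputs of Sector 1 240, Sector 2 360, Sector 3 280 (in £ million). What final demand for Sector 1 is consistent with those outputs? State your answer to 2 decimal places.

I − A =
  [   0.80    -0.35     0.00]
  [  -0.05     0.95    -0.20]
  [  -0.25    -0.35     1.00]
d = (I − A) x:
  d_1 = (+0.80)·240 + (-0.35)·360 + (+0.00)·280 = 66.00
  d_2 = (-0.05)·240 + (+0.95)·360 + (-0.20)·280 = 274.00
  d_3 = (-0.25)·240 + (-0.35)·360 + (+1.00)·280 = 94.00

d_1 = 66.00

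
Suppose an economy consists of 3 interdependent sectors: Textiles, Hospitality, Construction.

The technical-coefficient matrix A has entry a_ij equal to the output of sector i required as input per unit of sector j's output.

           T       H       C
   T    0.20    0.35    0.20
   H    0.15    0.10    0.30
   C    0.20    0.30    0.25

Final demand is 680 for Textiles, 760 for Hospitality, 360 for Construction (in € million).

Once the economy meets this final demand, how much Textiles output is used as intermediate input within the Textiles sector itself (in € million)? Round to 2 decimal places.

I − A =
  [   0.80    -0.35    -0.20]
  [  -0.15     0.90    -0.30]
  [  -0.20    -0.30     0.75]
Cofactors of I−A, C_ij = (−1)^(i+j)·(minor ij) (rows/columns in the sector order above):
  C_11 = (0.90)(0.75) − (-0.30)(-0.30) = 0.5850
  C_12 = −[(-0.15)(0.75) − (-0.30)(-0.20)] = 0.1725
  C_13 = (-0.15)(-0.30) − (0.90)(-0.20) = 0.2250
  C_21 = −[(-0.35)(0.75) − (-0.20)(-0.30)] = 0.3225
  C_22 = (0.80)(0.75) − (-0.20)(-0.20) = 0.5600
  C_23 = −[(0.80)(-0.30) − (-0.35)(-0.20)] = 0.3100
  C_31 = (-0.35)(-0.30) − (-0.20)(0.90) = 0.2850
  C_32 = −[(0.80)(-0.30) − (-0.20)(-0.15)] = 0.2700
  C_33 = (0.80)(0.90) − (-0.35)(-0.15) = 0.6675
det(I−A) = Σ_j (I−A)_1j·C_1j = (0.80)(0.5850) + (-0.35)(0.1725) + (-0.20)(0.2250) = 0.362625
adj(I−A) = Cᵀ =
  [ 0.5850   0.3225   0.2850]
  [ 0.1725   0.5600   0.2700]
  [ 0.2250   0.3100   0.6675]
(I − A)⁻¹ = adj(I−A) / det(I−A) ≈
  [   1.6132     0.8893     0.7859]
  [   0.4757     1.5443     0.7446]
  [   0.6205     0.8549     1.8407]
First solve x = (I − A)⁻¹ d = adj(I−A)·d / det(I−A); in particular x_T = (0.5850·680 + 0.3225·760 + 0.2850·360) / 0.362625 = 745.50 / 0.362625 ≈ 2055.8428.
Intermediate flow from T to T: z_TT = a_TT · x_T = 0.20 × 745.50 / 0.362625 = 149.10 / 0.362625 ≈ 411.17.

z_TT = 411.17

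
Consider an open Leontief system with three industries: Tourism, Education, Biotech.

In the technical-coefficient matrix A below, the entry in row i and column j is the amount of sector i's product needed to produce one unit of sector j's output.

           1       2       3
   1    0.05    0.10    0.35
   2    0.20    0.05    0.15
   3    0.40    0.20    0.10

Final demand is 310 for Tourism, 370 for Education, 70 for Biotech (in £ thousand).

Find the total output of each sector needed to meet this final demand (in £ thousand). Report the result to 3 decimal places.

x_1 = 553.692, x_2 = 577.438, x_3 = 452.183

I − A =
  [   0.95    -0.10    -0.35]
  [  -0.20     0.95    -0.15]
  [  -0.40    -0.20     0.90]
Cofactors of I−A, C_ij = (−1)^(i+j)·(minor ij) (rows/columns in the sector order above):
  C_11 = (0.95)(0.90) − (-0.15)(-0.20) = 0.8250
  C_12 = −[(-0.20)(0.90) − (-0.15)(-0.40)] = 0.2400
  C_13 = (-0.20)(-0.20) − (0.95)(-0.40) = 0.4200
  C_21 = −[(-0.10)(0.90) − (-0.35)(-0.20)] = 0.1600
  C_22 = (0.95)(0.90) − (-0.35)(-0.40) = 0.7150
  C_23 = −[(0.95)(-0.20) − (-0.10)(-0.40)] = 0.2300
  C_31 = (-0.10)(-0.15) − (-0.35)(0.95) = 0.3475
  C_32 = −[(0.95)(-0.15) − (-0.35)(-0.20)] = 0.2125
  C_33 = (0.95)(0.95) − (-0.10)(-0.20) = 0.8825
det(I−A) = Σ_j (I−A)_1j·C_1j = (0.95)(0.8250) + (-0.10)(0.2400) + (-0.35)(0.4200) = 0.61275
adj(I−A) = Cᵀ =
  [ 0.8250   0.1600   0.3475]
  [ 0.2400   0.7150   0.2125]
  [ 0.4200   0.2300   0.8825]
(I − A)⁻¹ = adj(I−A) / det(I−A) ≈
  [   1.3464     0.2611     0.5671]
  [   0.3917     1.1669     0.3468]
  [   0.6854     0.3754     1.4402]
x = (I − A)⁻¹ d = adj(I−A)·d / det(I−A), with det(I−A) = 0.61275:
  x_1 = (0.8250·310 + 0.1600·370 + 0.3475·70) / 0.61275 = 339.275 / 0.61275 ≈ 553.692
  x_2 = (0.2400·310 + 0.7150·370 + 0.2125·70) / 0.61275 = 353.825 / 0.61275 ≈ 577.438
  x_3 = (0.4200·310 + 0.2300·370 + 0.8825·70) / 0.61275 = 277.075 / 0.61275 ≈ 452.183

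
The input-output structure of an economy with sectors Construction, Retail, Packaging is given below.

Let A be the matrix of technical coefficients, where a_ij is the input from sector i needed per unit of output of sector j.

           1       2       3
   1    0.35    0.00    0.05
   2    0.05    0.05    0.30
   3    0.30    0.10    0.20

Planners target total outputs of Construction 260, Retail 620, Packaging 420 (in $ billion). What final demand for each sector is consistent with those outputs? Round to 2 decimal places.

I − A =
  [   0.65     0.00    -0.05]
  [  -0.05     0.95    -0.30]
  [  -0.30    -0.10     0.80]
d = (I − A) x:
  d_1 = (+0.65)·260 + (+0.00)·620 + (-0.05)·420 = 148.00
  d_2 = (-0.05)·260 + (+0.95)·620 + (-0.30)·420 = 450.00
  d_3 = (-0.30)·260 + (-0.10)·620 + (+0.80)·420 = 196.00

d_1 = 148.00, d_2 = 450.00, d_3 = 196.00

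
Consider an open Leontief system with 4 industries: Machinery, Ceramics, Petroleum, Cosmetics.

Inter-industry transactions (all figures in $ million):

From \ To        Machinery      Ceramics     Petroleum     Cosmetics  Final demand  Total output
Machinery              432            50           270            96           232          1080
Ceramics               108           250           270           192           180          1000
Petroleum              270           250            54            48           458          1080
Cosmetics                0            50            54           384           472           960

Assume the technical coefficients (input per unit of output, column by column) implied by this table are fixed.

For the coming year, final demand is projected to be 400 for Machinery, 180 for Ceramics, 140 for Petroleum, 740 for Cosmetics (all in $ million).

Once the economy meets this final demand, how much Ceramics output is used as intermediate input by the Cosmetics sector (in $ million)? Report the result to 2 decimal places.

Technical coefficients a_ij = z_ij / X_j:
  a_11 = 432/1080 = 0.40, a_21 = 108/1080 = 0.10, a_31 = 270/1080 = 0.25, a_41 = 0/1080 = 0.00
  a_12 = 50/1000 = 0.05, a_22 = 250/1000 = 0.25, a_32 = 250/1000 = 0.25, a_42 = 50/1000 = 0.05
  a_13 = 270/1080 = 0.25, a_23 = 270/1080 = 0.25, a_33 = 54/1080 = 0.05, a_43 = 54/1080 = 0.05
  a_14 = 96/960 = 0.10, a_24 = 192/960 = 0.20, a_34 = 48/960 = 0.05, a_44 = 384/960 = 0.40
I − A =
  [   0.60    -0.05    -0.25    -0.10]
  [  -0.10     0.75    -0.25    -0.20]
  [  -0.25    -0.25     0.95    -0.05]
  [   0.00    -0.05    -0.05     0.60]
Compute the cofactors C_ij = (−1)^(i+j)·(3×3 minor ij) of I−A; the adjugate is their transpose:
adj(I−A) = Cᵀ =
  [ 0.37550   0.07250   0.12300   0.09700]
  [ 0.09675   0.30175   0.11150   0.12600]
  [ 0.12525   0.10025   0.26050   0.07600]
  [ 0.01850   0.03350   0.03100   0.32900]
det(I−A) = Σ_j (I−A)_1j·C_1j = (0.60)(0.37550) + (-0.05)(0.09675) + (-0.25)(0.12525) + (-0.10)(0.01850) = 0.1873
(I − A)⁻¹ = adj(I−A) / det(I−A) ≈
  [   2.0048     0.3871     0.6567     0.5179]
  [   0.5166     1.6111     0.5953     0.6727]
  [   0.6687     0.5352     1.3908     0.4058]
  [   0.0988     0.1789     0.1655     1.7565]
First solve x = (I − A)⁻¹ d = adj(I−A)·d / det(I−A); in particular x_4 = (0.01850·400 + 0.03350·180 + 0.03100·140 + 0.32900·740) / 0.1873 = 261.23 / 0.1873 ≈ 1394.7144.
Intermediate flow from 2 to 4: z_24 = a_24 · x_4 = 0.20 × 261.23 / 0.1873 = 52.246 / 0.1873 ≈ 278.94.

z_24 = 278.94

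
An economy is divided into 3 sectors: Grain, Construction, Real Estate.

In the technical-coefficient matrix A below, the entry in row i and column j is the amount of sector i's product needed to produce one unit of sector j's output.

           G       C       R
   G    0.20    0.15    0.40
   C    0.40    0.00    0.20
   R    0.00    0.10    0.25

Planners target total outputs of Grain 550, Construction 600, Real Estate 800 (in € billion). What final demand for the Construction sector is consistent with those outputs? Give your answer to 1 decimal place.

d_C = 220.0

I − A =
  [   0.80    -0.15    -0.40]
  [  -0.40     1.00    -0.20]
  [   0.00    -0.10     0.75]
d = (I − A) x:
  d_G = (+0.80)·550 + (-0.15)·600 + (-0.40)·800 = 30.0
  d_C = (-0.40)·550 + (+1.00)·600 + (-0.20)·800 = 220.0
  d_R = (+0.00)·550 + (-0.10)·600 + (+0.75)·800 = 540.0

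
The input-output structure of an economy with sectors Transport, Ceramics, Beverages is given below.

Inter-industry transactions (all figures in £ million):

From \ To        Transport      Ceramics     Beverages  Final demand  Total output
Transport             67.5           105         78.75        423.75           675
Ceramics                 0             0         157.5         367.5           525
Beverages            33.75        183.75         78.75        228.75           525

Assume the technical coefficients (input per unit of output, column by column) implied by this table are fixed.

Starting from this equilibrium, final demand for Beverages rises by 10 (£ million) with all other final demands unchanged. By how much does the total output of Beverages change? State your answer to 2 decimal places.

Technical coefficients a_ij = z_ij / X_j:
  a_11 = 67.5/675 = 0.10, a_21 = 0/675 = 0.00, a_31 = 33.75/675 = 0.05
  a_12 = 105/525 = 0.20, a_22 = 0/525 = 0.00, a_32 = 183.75/525 = 0.35
  a_13 = 78.75/525 = 0.15, a_23 = 157.5/525 = 0.30, a_33 = 78.75/525 = 0.15
I − A =
  [   0.90    -0.20    -0.15]
  [   0.00     1.00    -0.30]
  [  -0.05    -0.35     0.85]
Cofactors of I−A, C_ij = (−1)^(i+j)·(minor ij) (rows/columns in the sector order above):
  C_11 = (1.00)(0.85) − (-0.30)(-0.35) = 0.7450
  C_12 = −[(0.00)(0.85) − (-0.30)(-0.05)] = 0.0150
  C_13 = (0.00)(-0.35) − (1.00)(-0.05) = 0.0500
  C_21 = −[(-0.20)(0.85) − (-0.15)(-0.35)] = 0.2225
  C_22 = (0.90)(0.85) − (-0.15)(-0.05) = 0.7575
  C_23 = −[(0.90)(-0.35) − (-0.20)(-0.05)] = 0.3250
  C_31 = (-0.20)(-0.30) − (-0.15)(1.00) = 0.2100
  C_32 = −[(0.90)(-0.30) − (-0.15)(0.00)] = 0.2700
  C_33 = (0.90)(1.00) − (-0.20)(0.00) = 0.9000
det(I−A) = Σ_j (I−A)_1j·C_1j = (0.90)(0.7450) + (-0.20)(0.0150) + (-0.15)(0.0500) = 0.6600
adj(I−A) = Cᵀ =
  [ 0.7450   0.2225   0.2100]
  [ 0.0150   0.7575   0.2700]
  [ 0.0500   0.3250   0.9000]
(I − A)⁻¹ = adj(I−A) / det(I−A) ≈
  [   1.1288     0.3371     0.3182]
  [   0.0227     1.1477     0.4091]
  [   0.0758     0.4924     1.3636]
Δx = (I − A)⁻¹ Δd with Δd having +10 in the Beverages component and 0 elsewhere.
So Δx_3 = L_33 · (+10), where L_33 = adj(I−A)_33 / det(I−A) = 0.9000 / 0.6600.
Δx_3 = 0.9000 × (+10) / 0.6600 = 9.00 / 0.6600 ≈ 13.64.

Δx_3 = 13.64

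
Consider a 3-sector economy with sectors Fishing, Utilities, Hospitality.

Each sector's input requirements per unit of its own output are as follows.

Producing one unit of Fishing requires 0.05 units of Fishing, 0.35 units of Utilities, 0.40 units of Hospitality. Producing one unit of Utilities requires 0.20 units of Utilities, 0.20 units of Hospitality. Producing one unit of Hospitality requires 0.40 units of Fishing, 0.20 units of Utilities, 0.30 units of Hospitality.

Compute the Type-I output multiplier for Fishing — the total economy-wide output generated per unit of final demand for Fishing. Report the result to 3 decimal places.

m_1 = 3.654

I − A =
  [   0.95     0.00    -0.40]
  [  -0.35     0.80    -0.20]
  [  -0.40    -0.20     0.70]
Cofactors of I−A, C_ij = (−1)^(i+j)·(minor ij) (rows/columns in the sector order above):
  C_11 = (0.80)(0.70) − (-0.20)(-0.20) = 0.5200
  C_12 = −[(-0.35)(0.70) − (-0.20)(-0.40)] = 0.3250
  C_13 = (-0.35)(-0.20) − (0.80)(-0.40) = 0.3900
  C_21 = −[(0.00)(0.70) − (-0.40)(-0.20)] = 0.0800
  C_22 = (0.95)(0.70) − (-0.40)(-0.40) = 0.5050
  C_23 = −[(0.95)(-0.20) − (0.00)(-0.40)] = 0.1900
  C_31 = (0.00)(-0.20) − (-0.40)(0.80) = 0.3200
  C_32 = −[(0.95)(-0.20) − (-0.40)(-0.35)] = 0.3300
  C_33 = (0.95)(0.80) − (0.00)(-0.35) = 0.7600
det(I−A) = Σ_j (I−A)_1j·C_1j = (0.95)(0.5200) + (0.00)(0.3250) + (-0.40)(0.3900) = 0.3380
adj(I−A) = Cᵀ =
  [ 0.5200   0.0800   0.3200]
  [ 0.3250   0.5050   0.3300]
  [ 0.3900   0.1900   0.7600]
(I − A)⁻¹ = adj(I−A) / det(I−A) ≈
  [   1.5385     0.2367     0.9467]
  [   0.9615     1.4941     0.9763]
  [   1.1538     0.5621     2.2485]
The output multiplier for sector j is the column-j sum of the Leontief inverse (I − A)⁻¹ = adj(I−A) / det(I−A).
Column 1 of adj(I−A): (0.5200, 0.3250, 0.3900); det(I−A) = 0.3380.
m_1 = (0.5200 + 0.3250 + 0.3900) / 0.3380 = 1.235 / 0.3380 ≈ 3.654.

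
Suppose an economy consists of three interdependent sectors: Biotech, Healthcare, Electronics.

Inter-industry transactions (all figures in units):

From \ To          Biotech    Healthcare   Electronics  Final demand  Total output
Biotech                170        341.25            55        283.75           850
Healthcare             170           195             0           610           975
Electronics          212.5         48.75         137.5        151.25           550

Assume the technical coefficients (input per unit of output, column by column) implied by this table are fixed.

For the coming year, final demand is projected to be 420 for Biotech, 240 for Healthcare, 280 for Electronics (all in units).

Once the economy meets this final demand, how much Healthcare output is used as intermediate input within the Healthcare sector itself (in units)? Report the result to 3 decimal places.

z_22 = 101.648

Technical coefficients a_ij = z_ij / X_j:
  a_11 = 170/850 = 0.20, a_21 = 170/850 = 0.20, a_31 = 212.5/850 = 0.25
  a_12 = 341.25/975 = 0.35, a_22 = 195/975 = 0.20, a_32 = 48.75/975 = 0.05
  a_13 = 55/550 = 0.10, a_23 = 0/550 = 0.00, a_33 = 137.5/550 = 0.25
I − A =
  [   0.80    -0.35    -0.10]
  [  -0.20     0.80     0.00]
  [  -0.25    -0.05     0.75]
Cofactors of I−A, C_ij = (−1)^(i+j)·(minor ij) (rows/columns in the sector order above):
  C_11 = (0.80)(0.75) − (0.00)(-0.05) = 0.6000
  C_12 = −[(-0.20)(0.75) − (0.00)(-0.25)] = 0.1500
  C_13 = (-0.20)(-0.05) − (0.80)(-0.25) = 0.2100
  C_21 = −[(-0.35)(0.75) − (-0.10)(-0.05)] = 0.2675
  C_22 = (0.80)(0.75) − (-0.10)(-0.25) = 0.5750
  C_23 = −[(0.80)(-0.05) − (-0.35)(-0.25)] = 0.1275
  C_31 = (-0.35)(0.00) − (-0.10)(0.80) = 0.0800
  C_32 = −[(0.80)(0.00) − (-0.10)(-0.20)] = 0.0200
  C_33 = (0.80)(0.80) − (-0.35)(-0.20) = 0.5700
det(I−A) = Σ_j (I−A)_1j·C_1j = (0.80)(0.6000) + (-0.35)(0.1500) + (-0.10)(0.2100) = 0.4065
adj(I−A) = Cᵀ =
  [ 0.6000   0.2675   0.0800]
  [ 0.1500   0.5750   0.0200]
  [ 0.2100   0.1275   0.5700]
(I − A)⁻¹ = adj(I−A) / det(I−A) ≈
  [   1.4760     0.6581     0.1968]
  [   0.3690     1.4145     0.0492]
  [   0.5166     0.3137     1.4022]
First solve x = (I − A)⁻¹ d = adj(I−A)·d / det(I−A); in particular x_2 = (0.1500·420 + 0.5750·240 + 0.0200·280) / 0.4065 = 206.60 / 0.4065 ≈ 508.24108.
Intermediate flow from 2 to 2: z_22 = a_22 · x_2 = 0.20 × 206.60 / 0.4065 = 41.32 / 0.4065 ≈ 101.648.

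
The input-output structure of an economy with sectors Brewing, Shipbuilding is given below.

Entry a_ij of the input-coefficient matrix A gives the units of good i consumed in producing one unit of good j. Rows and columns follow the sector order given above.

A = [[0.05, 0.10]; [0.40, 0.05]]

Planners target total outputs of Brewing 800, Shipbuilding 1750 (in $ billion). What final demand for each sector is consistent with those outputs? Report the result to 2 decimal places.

d_B = 585.00, d_S = 1342.50

I − A =
  [   0.95    -0.10]
  [  -0.40     0.95]
d = (I − A) x:
  d_B = (+0.95)·800 + (-0.10)·1750 = 585.00
  d_S = (-0.40)·800 + (+0.95)·1750 = 1342.50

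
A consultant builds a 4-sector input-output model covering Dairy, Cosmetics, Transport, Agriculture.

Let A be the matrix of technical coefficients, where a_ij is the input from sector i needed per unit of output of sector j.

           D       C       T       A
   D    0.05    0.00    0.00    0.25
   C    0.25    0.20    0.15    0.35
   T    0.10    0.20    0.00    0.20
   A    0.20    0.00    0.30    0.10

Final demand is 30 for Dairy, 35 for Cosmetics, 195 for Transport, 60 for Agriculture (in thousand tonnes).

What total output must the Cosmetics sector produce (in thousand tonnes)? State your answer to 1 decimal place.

x_C = 197.4

I − A =
  [   0.95     0.00     0.00    -0.25]
  [  -0.25     0.80    -0.15    -0.35]
  [  -0.10    -0.20     1.00    -0.20]
  [  -0.20     0.00    -0.30     0.90]
Compute the cofactors C_ij = (−1)^(i+j)·(3×3 minor ij) of I−A; the adjugate is their transpose:
adj(I−A) = Cᵀ =
  [ 0.62400   0.01500   0.06000   0.19250]
  [ 0.31000   0.74050   0.23925   0.42725]
  [ 0.16300   0.16100   0.64400   0.25100]
  [ 0.19300   0.05700   0.22800   0.73150]
det(I−A) = Σ_j (I−A)_1j·C_1j = (0.95)(0.62400) + (0.00)(0.31000) + (0.00)(0.16300) + (-0.25)(0.19300) = 0.54455
(I − A)⁻¹ = adj(I−A) / det(I−A) ≈
  [   1.1459     0.0275     0.1102     0.3535]
  [   0.5693     1.3598     0.4394     0.7846]
  [   0.2993     0.2957     1.1826     0.4609]
  [   0.3544     0.1047     0.4187     1.3433]
x = (I − A)⁻¹ d = adj(I−A)·d / det(I−A), with det(I−A) = 0.54455:
  x_D = (0.62400·30 + 0.01500·35 + 0.06000·195 + 0.19250·60) / 0.54455 = 42.495 / 0.54455 ≈ 78.0
  x_C = (0.31000·30 + 0.74050·35 + 0.23925·195 + 0.42725·60) / 0.54455 = 107.50625 / 0.54455 ≈ 197.4
  x_T = (0.16300·30 + 0.16100·35 + 0.64400·195 + 0.25100·60) / 0.54455 = 151.165 / 0.54455 ≈ 277.6
  x_A = (0.19300·30 + 0.05700·35 + 0.22800·195 + 0.73150·60) / 0.54455 = 96.135 / 0.54455 ≈ 176.5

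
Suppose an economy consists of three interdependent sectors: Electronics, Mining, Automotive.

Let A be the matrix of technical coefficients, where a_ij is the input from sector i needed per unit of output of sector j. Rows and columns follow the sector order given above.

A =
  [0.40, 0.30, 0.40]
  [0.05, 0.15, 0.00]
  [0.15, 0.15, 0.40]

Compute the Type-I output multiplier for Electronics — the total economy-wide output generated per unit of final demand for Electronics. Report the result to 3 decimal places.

I − A =
  [   0.60    -0.30    -0.40]
  [  -0.05     0.85     0.00]
  [  -0.15    -0.15     0.60]
Cofactors of I−A, C_ij = (−1)^(i+j)·(minor ij) (rows/columns in the sector order above):
  C_11 = (0.85)(0.60) − (0.00)(-0.15) = 0.5100
  C_12 = −[(-0.05)(0.60) − (0.00)(-0.15)] = 0.0300
  C_13 = (-0.05)(-0.15) − (0.85)(-0.15) = 0.1350
  C_21 = −[(-0.30)(0.60) − (-0.40)(-0.15)] = 0.2400
  C_22 = (0.60)(0.60) − (-0.40)(-0.15) = 0.3000
  C_23 = −[(0.60)(-0.15) − (-0.30)(-0.15)] = 0.1350
  C_31 = (-0.30)(0.00) − (-0.40)(0.85) = 0.3400
  C_32 = −[(0.60)(0.00) − (-0.40)(-0.05)] = 0.0200
  C_33 = (0.60)(0.85) − (-0.30)(-0.05) = 0.4950
det(I−A) = Σ_j (I−A)_1j·C_1j = (0.60)(0.5100) + (-0.30)(0.0300) + (-0.40)(0.1350) = 0.2430
adj(I−A) = Cᵀ =
  [ 0.5100   0.2400   0.3400]
  [ 0.0300   0.3000   0.0200]
  [ 0.1350   0.1350   0.4950]
(I − A)⁻¹ = adj(I−A) / det(I−A) ≈
  [   2.0988     0.9877     1.3992]
  [   0.1235     1.2346     0.0823]
  [   0.5556     0.5556     2.0370]
The output multiplier for sector j is the column-j sum of the Leontief inverse (I − A)⁻¹ = adj(I−A) / det(I−A).
Column E of adj(I−A): (0.5100, 0.0300, 0.1350); det(I−A) = 0.2430.
m_E = (0.5100 + 0.0300 + 0.1350) / 0.2430 = 0.675 / 0.2430 ≈ 2.778.

m_E = 2.778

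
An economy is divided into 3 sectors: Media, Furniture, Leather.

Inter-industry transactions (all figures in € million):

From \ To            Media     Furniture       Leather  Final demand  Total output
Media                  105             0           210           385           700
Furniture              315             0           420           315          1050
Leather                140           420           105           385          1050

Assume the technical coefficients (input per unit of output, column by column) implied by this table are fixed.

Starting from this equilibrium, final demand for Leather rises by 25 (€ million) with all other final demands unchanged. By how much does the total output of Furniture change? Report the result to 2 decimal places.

Technical coefficients a_ij = z_ij / X_j:
  a_MM = 105/700 = 0.15, a_FM = 315/700 = 0.45, a_LM = 140/700 = 0.20
  a_MF = 0/1050 = 0.00, a_FF = 0/1050 = 0.00, a_LF = 420/1050 = 0.40
  a_ML = 210/1050 = 0.20, a_FL = 420/1050 = 0.40, a_LL = 105/1050 = 0.10
I − A =
  [   0.85     0.00    -0.20]
  [  -0.45     1.00    -0.40]
  [  -0.20    -0.40     0.90]
Cofactors of I−A, C_ij = (−1)^(i+j)·(minor ij) (rows/columns in the sector order above):
  C_11 = (1.00)(0.90) − (-0.40)(-0.40) = 0.7400
  C_12 = −[(-0.45)(0.90) − (-0.40)(-0.20)] = 0.4850
  C_13 = (-0.45)(-0.40) − (1.00)(-0.20) = 0.3800
  C_21 = −[(0.00)(0.90) − (-0.20)(-0.40)] = 0.0800
  C_22 = (0.85)(0.90) − (-0.20)(-0.20) = 0.7250
  C_23 = −[(0.85)(-0.40) − (0.00)(-0.20)] = 0.3400
  C_31 = (0.00)(-0.40) − (-0.20)(1.00) = 0.2000
  C_32 = −[(0.85)(-0.40) − (-0.20)(-0.45)] = 0.4300
  C_33 = (0.85)(1.00) − (0.00)(-0.45) = 0.8500
det(I−A) = Σ_j (I−A)_1j·C_1j = (0.85)(0.7400) + (0.00)(0.4850) + (-0.20)(0.3800) = 0.5530
adj(I−A) = Cᵀ =
  [ 0.7400   0.0800   0.2000]
  [ 0.4850   0.7250   0.4300]
  [ 0.3800   0.3400   0.8500]
(I − A)⁻¹ = adj(I−A) / det(I−A) ≈
  [   1.3382     0.1447     0.3617]
  [   0.8770     1.3110     0.7776]
  [   0.6872     0.6148     1.5371]
Δx = (I − A)⁻¹ Δd with Δd having +25 in the Leather component and 0 elsewhere.
So Δx_F = L_FL · (+25), where L_FL = adj(I−A)_FL / det(I−A) = 0.4300 / 0.5530.
Δx_F = 0.4300 × (+25) / 0.5530 = 10.75 / 0.5530 ≈ 19.44.

Δx_F = 19.44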